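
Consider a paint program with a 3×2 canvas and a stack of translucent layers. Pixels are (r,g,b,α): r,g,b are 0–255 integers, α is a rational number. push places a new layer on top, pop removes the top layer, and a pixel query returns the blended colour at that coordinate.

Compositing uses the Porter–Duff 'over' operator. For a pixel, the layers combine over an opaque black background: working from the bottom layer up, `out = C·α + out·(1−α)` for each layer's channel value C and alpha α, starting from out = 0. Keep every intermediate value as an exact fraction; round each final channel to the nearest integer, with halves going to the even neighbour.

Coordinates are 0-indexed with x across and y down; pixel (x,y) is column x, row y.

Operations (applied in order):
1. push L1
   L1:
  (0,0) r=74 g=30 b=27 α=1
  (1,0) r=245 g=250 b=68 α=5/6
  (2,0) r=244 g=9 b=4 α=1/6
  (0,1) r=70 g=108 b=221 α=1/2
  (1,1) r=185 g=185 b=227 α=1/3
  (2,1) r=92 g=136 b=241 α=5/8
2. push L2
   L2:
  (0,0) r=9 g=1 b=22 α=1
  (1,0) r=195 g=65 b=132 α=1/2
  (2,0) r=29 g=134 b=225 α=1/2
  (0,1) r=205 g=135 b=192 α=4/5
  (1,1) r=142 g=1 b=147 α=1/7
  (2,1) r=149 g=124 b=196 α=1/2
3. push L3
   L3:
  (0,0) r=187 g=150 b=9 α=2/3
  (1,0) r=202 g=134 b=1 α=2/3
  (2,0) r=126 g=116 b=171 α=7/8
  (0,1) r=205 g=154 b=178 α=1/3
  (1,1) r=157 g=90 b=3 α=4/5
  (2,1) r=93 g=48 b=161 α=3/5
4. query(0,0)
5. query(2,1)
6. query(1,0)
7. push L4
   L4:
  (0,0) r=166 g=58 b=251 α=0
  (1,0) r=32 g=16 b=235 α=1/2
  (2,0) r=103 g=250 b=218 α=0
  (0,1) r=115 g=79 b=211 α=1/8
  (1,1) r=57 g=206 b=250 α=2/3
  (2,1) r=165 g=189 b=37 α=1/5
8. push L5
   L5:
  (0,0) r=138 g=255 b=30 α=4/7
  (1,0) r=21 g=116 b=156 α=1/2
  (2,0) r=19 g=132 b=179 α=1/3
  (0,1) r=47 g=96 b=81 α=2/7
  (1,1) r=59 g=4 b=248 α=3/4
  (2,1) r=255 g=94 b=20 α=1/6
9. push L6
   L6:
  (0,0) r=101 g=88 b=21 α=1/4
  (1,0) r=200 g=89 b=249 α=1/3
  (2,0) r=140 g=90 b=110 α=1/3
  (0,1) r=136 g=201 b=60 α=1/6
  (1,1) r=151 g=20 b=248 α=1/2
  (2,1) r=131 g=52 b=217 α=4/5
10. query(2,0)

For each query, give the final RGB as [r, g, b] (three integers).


at x=0,y=0 over L1,L2,L3:
after L1 α=1: [74, 30, 27]
after L2 α=1: [9, 1, 22]
after L3 α=2/3: [383/3, 301/3, 40/3]
= [128, 100, 13]

at x=2,y=1 over L1,L2,L3:
+L1 (α=5/8) → [115/2, 85, 1205/8]
+L2 (α=1/2) → [413/4, 209/2, 2773/16]
+L3 (α=3/5) → [971/10, 353/5, 6637/40]
→ [97, 71, 166]

at x=1,y=0 over L1,L2,L3:
L1 α=5/6: [1225/6, 625/3, 170/3]
L2 α=1/2: [2395/12, 410/3, 283/3]
L3 α=2/3: [7243/36, 1214/9, 289/9]
= [201, 135, 32]

query (2,0) [L1,L2,L3,L4,L5,L6] — begin 0,0,0
L1 α=1/6: [122/3, 3/2, 2/3]
L2 α=1/2: [209/6, 271/4, 677/6]
L3 α=7/8: [5501/48, 3519/32, 7859/48]
L4 α=0: [5501/48, 3519/32, 7859/48]
L5 α=1/3: [5957/72, 1877/16, 12155/72]
L6 α=1/3: [10997/108, 2597/24, 16115/108]
rounded: [102, 108, 149]


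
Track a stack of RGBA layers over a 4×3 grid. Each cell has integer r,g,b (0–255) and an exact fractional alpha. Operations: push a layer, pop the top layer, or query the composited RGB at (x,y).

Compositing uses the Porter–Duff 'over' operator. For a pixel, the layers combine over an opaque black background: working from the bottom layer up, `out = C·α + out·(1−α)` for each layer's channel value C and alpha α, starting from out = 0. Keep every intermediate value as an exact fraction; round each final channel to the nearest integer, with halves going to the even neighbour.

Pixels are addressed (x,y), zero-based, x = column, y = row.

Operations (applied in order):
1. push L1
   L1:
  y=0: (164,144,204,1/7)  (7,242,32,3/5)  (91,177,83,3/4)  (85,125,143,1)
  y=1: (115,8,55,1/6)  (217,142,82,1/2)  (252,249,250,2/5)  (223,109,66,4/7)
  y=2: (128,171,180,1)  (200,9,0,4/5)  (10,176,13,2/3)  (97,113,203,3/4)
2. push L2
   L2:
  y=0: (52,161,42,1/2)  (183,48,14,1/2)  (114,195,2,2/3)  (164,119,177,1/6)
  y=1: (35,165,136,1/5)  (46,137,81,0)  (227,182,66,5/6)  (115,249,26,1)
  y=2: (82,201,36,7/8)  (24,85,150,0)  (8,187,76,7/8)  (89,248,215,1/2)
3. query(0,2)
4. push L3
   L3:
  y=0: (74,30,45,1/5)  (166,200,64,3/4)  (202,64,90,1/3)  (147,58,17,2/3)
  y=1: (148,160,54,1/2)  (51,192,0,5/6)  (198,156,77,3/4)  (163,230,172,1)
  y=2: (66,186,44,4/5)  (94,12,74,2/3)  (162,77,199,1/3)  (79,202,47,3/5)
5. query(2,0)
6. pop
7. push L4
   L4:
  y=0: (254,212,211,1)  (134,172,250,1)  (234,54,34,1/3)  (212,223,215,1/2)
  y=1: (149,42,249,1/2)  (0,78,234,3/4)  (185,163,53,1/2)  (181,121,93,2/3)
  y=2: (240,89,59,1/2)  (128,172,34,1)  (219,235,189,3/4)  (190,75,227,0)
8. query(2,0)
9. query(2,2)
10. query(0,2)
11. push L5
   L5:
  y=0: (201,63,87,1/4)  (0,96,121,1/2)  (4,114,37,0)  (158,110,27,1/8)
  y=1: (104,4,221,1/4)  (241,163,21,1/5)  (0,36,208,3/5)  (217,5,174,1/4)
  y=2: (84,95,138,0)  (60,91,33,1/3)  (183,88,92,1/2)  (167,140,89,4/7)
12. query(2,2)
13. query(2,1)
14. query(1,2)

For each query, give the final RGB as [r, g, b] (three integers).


query (0,2) [L1,L2] — begin 0,0,0
+L1 (α=1) → [128, 171, 180]
+L2 (α=7/8) → [351/4, 789/4, 54]
→ [88, 197, 54]

(2,0) stack=L1,L2,L3; from [0,0,0]:
+L1 (α=3/4) → [273/4, 531/4, 249/4]
+L2 (α=2/3) → [395/4, 697/4, 265/12]
+L3 (α=1/3) → [799/6, 275/2, 805/18]
→ [133, 138, 45]

at x=2,y=0 over L1,L2,L4:
+L1 (α=3/4) → [273/4, 531/4, 249/4]
+L2 (α=2/3) → [395/4, 697/4, 265/12]
+L4 (α=1/3) → [863/6, 805/6, 469/18]
rounded: [144, 134, 26]

at x=2,y=2 over L1,L2,L4:
+L1 (α=2/3) → [20/3, 352/3, 26/3]
+L2 (α=7/8) → [47/6, 4279/24, 811/12]
+L4 (α=3/4) → [3989/24, 21199/96, 7615/48]
→ [166, 221, 159]

at x=0,y=2 over L1,L2,L4:
after L1 α=1: [128, 171, 180]
after L2 α=7/8: [351/4, 789/4, 54]
after L4 α=1/2: [1311/8, 1145/8, 113/2]
= [164, 143, 56]

at x=2,y=2 over L1,L2,L4,L5:
L1 α=2/3: [20/3, 352/3, 26/3]
L2 α=7/8: [47/6, 4279/24, 811/12]
L4 α=3/4: [3989/24, 21199/96, 7615/48]
L5 α=1/2: [8381/48, 29647/192, 12031/96]
→ [175, 154, 125]

query (2,1) [L1,L2,L4,L5] — begin 0,0,0
+L1 (α=2/5) → [504/5, 498/5, 100]
+L2 (α=5/6) → [6179/30, 2524/15, 215/3]
+L4 (α=1/2) → [11729/60, 4969/30, 187/3]
+L5 (α=3/5) → [11729/150, 6589/75, 2246/15]
→ [78, 88, 150]

at x=1,y=2 over L1,L2,L4,L5:
L1 α=4/5: [160, 36/5, 0]
L2 α=0: [160, 36/5, 0]
L4 α=1: [128, 172, 34]
L5 α=1/3: [316/3, 145, 101/3]
→ [105, 145, 34]


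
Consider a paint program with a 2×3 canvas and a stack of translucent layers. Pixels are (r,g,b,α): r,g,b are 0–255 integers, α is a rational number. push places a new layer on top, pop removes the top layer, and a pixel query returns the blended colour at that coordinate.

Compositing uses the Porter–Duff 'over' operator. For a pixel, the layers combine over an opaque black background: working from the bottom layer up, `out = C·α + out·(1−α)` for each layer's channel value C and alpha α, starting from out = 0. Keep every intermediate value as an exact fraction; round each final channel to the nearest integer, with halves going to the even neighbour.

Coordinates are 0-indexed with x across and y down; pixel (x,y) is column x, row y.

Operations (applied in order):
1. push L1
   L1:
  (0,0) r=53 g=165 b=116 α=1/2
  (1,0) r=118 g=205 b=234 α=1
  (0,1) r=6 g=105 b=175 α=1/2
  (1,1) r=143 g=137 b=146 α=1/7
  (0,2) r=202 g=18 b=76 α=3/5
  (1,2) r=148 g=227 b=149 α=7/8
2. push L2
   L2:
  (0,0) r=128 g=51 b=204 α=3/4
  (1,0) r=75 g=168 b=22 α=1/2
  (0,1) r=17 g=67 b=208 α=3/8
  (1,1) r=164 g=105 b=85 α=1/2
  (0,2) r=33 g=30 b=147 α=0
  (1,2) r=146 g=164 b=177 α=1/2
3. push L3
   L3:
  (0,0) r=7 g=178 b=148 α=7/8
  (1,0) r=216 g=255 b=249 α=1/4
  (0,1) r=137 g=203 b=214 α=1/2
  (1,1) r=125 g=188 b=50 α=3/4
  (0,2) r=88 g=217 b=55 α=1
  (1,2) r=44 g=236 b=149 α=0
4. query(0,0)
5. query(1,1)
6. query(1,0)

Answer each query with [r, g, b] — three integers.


query (0,0) [L1,L2,L3] — begin 0,0,0
L1 α=1/2: [53/2, 165/2, 58]
L2 α=3/4: [821/8, 471/8, 335/2]
L3 α=7/8: [1213/64, 10439/64, 2407/16]
→ [19, 163, 150]

(1,1) stack=L1,L2,L3; from [0,0,0]:
+L1 (α=1/7) → [143/7, 137/7, 146/7]
+L2 (α=1/2) → [1291/14, 436/7, 741/14]
+L3 (α=3/4) → [6541/56, 1096/7, 2841/56]
rounded: [117, 157, 51]

at x=1,y=0 over L1,L2,L3:
after L1 α=1: [118, 205, 234]
after L2 α=1/2: [193/2, 373/2, 128]
after L3 α=1/4: [1011/8, 1629/8, 633/4]
→ [126, 204, 158]


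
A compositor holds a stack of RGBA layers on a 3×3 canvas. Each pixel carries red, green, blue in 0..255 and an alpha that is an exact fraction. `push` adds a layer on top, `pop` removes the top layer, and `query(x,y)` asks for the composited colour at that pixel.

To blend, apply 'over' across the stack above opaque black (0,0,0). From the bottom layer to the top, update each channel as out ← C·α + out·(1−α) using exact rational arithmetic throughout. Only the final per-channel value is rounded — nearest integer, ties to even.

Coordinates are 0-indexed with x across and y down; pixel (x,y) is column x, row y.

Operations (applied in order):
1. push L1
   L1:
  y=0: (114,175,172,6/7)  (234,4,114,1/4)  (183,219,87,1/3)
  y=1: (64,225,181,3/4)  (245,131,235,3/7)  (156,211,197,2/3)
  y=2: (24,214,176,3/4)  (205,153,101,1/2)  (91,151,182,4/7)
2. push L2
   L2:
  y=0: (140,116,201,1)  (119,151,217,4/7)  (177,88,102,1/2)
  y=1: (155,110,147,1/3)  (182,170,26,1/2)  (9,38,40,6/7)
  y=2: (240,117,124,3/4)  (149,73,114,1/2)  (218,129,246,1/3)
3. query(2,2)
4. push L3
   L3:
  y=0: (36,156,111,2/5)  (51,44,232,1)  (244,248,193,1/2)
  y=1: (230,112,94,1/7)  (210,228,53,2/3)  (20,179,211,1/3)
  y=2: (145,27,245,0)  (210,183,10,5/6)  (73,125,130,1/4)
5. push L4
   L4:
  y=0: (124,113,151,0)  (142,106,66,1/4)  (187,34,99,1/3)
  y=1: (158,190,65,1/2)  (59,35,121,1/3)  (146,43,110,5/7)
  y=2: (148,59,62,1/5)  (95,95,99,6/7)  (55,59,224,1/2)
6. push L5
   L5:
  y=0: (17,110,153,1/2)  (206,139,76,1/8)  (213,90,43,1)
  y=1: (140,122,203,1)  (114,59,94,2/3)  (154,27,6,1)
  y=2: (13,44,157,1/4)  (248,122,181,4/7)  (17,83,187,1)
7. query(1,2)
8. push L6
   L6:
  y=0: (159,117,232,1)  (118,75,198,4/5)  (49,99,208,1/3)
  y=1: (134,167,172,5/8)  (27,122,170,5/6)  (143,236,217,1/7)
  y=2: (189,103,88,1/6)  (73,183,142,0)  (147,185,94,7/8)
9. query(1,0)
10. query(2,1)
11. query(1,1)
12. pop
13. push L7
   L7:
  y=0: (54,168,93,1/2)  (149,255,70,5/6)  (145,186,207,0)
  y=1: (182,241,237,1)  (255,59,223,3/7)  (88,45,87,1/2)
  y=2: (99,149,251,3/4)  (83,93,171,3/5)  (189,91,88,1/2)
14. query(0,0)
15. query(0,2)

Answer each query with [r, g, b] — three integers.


(2,2) stack=L1,L2; from [0,0,0]:
+L1 (α=4/7) → [52, 604/7, 104]
+L2 (α=1/3) → [322/3, 2111/21, 454/3]
→ [107, 101, 151]

query (1,2) [L1,L2,L3,L4,L5] — begin 0,0,0
+L1 (α=1/2) → [205/2, 153/2, 101/2]
+L2 (α=1/2) → [503/4, 299/4, 329/4]
+L3 (α=5/6) → [4703/24, 3959/24, 529/24]
+L4 (α=6/7) → [18383/168, 17639/168, 14785/168]
+L5 (α=4/7) → [73935/392, 44967/392, 55329/392]
= [189, 115, 141]

query (1,0) [L1,L2,L3,L4,L5,L6] — begin 0,0,0
+L1 (α=1/4) → [117/2, 1, 57/2]
+L2 (α=4/7) → [1303/14, 607/7, 1907/14]
+L3 (α=1) → [51, 44, 232]
+L4 (α=1/4) → [295/4, 119/2, 381/2]
+L5 (α=1/8) → [2889/32, 1111/16, 2819/16]
+L6 (α=4/5) → [17993/160, 5911/80, 15491/80]
= [112, 74, 194]

query (2,1) [L1,L2,L3,L4,L5,L6] — begin 0,0,0
after L1 α=2/3: [104, 422/3, 394/3]
after L2 α=6/7: [158/7, 158/3, 1114/21]
after L3 α=1/3: [152/7, 853/9, 6659/63]
after L4 α=5/7: [5414/49, 3641/63, 47968/441]
after L5 α=1: [154, 27, 6]
after L6 α=1/7: [1067/7, 398/7, 253/7]
= [152, 57, 36]

query (1,1) [L1,L2,L3,L4,L5,L6] — begin 0,0,0
L1 α=3/7: [105, 393/7, 705/7]
L2 α=1/2: [287/2, 1583/14, 887/14]
L3 α=2/3: [1127/6, 7967/42, 2371/42]
L4 α=1/3: [1304/9, 8702/63, 4912/63]
L5 α=2/3: [3356/27, 16136/189, 16756/189]
L6 α=5/6: [7001/162, 65713/567, 88703/567]
rounded: [43, 116, 156]

(0,0) stack=L1,L2,L3,L4,L5,L7; from [0,0,0]:
after L1 α=6/7: [684/7, 150, 1032/7]
after L2 α=1: [140, 116, 201]
after L3 α=2/5: [492/5, 132, 165]
after L4 α=0: [492/5, 132, 165]
after L5 α=1/2: [577/10, 121, 159]
after L7 α=1/2: [1117/20, 289/2, 126]
rounded: [56, 144, 126]

query (0,2) [L1,L2,L3,L4,L5,L7] — begin 0,0,0
+L1 (α=3/4) → [18, 321/2, 132]
+L2 (α=3/4) → [369/2, 1023/8, 126]
+L3 (α=0) → [369/2, 1023/8, 126]
+L4 (α=1/5) → [886/5, 1141/10, 566/5]
+L5 (α=1/4) → [2723/20, 3863/40, 2483/20]
+L7 (α=3/4) → [8663/80, 21743/160, 17543/80]
→ [108, 136, 219]


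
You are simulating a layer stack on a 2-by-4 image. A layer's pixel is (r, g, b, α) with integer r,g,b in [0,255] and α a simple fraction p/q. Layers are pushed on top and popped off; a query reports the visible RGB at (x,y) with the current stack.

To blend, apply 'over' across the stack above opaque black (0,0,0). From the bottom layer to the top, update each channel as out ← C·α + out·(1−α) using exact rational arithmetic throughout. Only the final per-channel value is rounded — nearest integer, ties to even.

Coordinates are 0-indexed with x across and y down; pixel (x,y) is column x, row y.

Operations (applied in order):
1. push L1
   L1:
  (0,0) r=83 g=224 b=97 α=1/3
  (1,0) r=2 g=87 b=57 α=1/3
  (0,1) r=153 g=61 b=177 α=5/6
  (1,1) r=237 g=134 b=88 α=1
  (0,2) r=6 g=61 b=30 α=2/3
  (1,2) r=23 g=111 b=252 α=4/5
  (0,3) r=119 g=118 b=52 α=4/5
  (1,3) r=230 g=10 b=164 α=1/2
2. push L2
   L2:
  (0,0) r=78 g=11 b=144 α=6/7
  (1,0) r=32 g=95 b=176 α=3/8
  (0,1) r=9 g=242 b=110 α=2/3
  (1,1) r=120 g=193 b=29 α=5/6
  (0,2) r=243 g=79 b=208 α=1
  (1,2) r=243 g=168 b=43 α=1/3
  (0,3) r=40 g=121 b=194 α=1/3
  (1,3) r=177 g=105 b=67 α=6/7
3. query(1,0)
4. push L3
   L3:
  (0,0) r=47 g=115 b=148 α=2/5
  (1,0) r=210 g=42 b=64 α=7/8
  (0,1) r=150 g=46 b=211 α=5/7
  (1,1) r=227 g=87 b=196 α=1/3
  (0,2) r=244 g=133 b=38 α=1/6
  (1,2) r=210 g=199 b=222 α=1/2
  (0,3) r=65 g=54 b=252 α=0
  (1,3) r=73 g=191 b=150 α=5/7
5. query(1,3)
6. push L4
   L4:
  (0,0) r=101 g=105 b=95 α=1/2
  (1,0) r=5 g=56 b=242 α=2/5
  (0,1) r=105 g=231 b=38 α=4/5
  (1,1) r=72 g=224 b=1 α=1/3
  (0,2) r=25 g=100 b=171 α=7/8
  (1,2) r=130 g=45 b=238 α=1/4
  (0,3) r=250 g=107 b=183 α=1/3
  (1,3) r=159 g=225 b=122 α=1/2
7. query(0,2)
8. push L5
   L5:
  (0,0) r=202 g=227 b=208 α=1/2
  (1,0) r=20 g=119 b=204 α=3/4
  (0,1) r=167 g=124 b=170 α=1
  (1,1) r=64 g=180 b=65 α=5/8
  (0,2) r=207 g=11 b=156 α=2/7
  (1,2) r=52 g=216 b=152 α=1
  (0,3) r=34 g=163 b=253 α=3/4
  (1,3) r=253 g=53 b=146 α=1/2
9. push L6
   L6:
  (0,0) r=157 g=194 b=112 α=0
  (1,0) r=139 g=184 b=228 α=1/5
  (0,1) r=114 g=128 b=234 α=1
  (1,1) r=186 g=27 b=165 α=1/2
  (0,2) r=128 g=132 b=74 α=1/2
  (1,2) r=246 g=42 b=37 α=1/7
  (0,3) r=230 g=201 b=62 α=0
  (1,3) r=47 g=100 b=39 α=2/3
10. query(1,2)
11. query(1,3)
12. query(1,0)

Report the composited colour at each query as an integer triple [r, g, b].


at x=1,y=0 over L1,L2:
after L1 α=1/3: [2/3, 29, 19]
after L2 α=3/8: [149/12, 215/4, 623/8]
= [12, 54, 78]

query (1,3) [L1,L2,L3] — begin 0,0,0
+L1 (α=1/2) → [115, 5, 82]
+L2 (α=6/7) → [1177/7, 635/7, 484/7]
+L3 (α=5/7) → [4909/49, 7955/49, 6218/49]
rounded: [100, 162, 127]

at x=0,y=2 over L1,L2,L3,L4:
+L1 (α=2/3) → [4, 122/3, 20]
+L2 (α=1) → [243, 79, 208]
+L3 (α=1/6) → [1459/6, 88, 539/3]
+L4 (α=7/8) → [2509/48, 197/2, 2065/12]
→ [52, 98, 172]

(1,2) stack=L1,L2,L3,L4,L5,L6; from [0,0,0]:
L1 α=4/5: [92/5, 444/5, 1008/5]
L2 α=1/3: [1399/15, 576/5, 2231/15]
L3 α=1/2: [4549/30, 1571/10, 5561/30]
L4 α=1/4: [5849/40, 5163/40, 7941/40]
L5 α=1: [52, 216, 152]
L6 α=1/7: [558/7, 1338/7, 949/7]
→ [80, 191, 136]

at x=1,y=3 over L1,L2,L3,L4,L5,L6:
L1 α=1/2: [115, 5, 82]
L2 α=6/7: [1177/7, 635/7, 484/7]
L3 α=5/7: [4909/49, 7955/49, 6218/49]
L4 α=1/2: [6350/49, 9490/49, 6098/49]
L5 α=1/2: [18747/98, 12087/98, 6626/49]
L6 α=2/3: [27959/294, 31687/294, 10448/147]
→ [95, 108, 71]

query (1,0) [L1,L2,L3,L4,L5,L6] — begin 0,0,0
after L1 α=1/3: [2/3, 29, 19]
after L2 α=3/8: [149/12, 215/4, 623/8]
after L3 α=7/8: [17789/96, 1391/32, 4207/64]
after L4 α=2/5: [18109/160, 7757/160, 43597/320]
after L5 α=3/4: [27709/640, 64877/640, 239437/1280]
after L6 α=1/5: [49949/800, 94317/800, 312397/1600]
→ [62, 118, 195]


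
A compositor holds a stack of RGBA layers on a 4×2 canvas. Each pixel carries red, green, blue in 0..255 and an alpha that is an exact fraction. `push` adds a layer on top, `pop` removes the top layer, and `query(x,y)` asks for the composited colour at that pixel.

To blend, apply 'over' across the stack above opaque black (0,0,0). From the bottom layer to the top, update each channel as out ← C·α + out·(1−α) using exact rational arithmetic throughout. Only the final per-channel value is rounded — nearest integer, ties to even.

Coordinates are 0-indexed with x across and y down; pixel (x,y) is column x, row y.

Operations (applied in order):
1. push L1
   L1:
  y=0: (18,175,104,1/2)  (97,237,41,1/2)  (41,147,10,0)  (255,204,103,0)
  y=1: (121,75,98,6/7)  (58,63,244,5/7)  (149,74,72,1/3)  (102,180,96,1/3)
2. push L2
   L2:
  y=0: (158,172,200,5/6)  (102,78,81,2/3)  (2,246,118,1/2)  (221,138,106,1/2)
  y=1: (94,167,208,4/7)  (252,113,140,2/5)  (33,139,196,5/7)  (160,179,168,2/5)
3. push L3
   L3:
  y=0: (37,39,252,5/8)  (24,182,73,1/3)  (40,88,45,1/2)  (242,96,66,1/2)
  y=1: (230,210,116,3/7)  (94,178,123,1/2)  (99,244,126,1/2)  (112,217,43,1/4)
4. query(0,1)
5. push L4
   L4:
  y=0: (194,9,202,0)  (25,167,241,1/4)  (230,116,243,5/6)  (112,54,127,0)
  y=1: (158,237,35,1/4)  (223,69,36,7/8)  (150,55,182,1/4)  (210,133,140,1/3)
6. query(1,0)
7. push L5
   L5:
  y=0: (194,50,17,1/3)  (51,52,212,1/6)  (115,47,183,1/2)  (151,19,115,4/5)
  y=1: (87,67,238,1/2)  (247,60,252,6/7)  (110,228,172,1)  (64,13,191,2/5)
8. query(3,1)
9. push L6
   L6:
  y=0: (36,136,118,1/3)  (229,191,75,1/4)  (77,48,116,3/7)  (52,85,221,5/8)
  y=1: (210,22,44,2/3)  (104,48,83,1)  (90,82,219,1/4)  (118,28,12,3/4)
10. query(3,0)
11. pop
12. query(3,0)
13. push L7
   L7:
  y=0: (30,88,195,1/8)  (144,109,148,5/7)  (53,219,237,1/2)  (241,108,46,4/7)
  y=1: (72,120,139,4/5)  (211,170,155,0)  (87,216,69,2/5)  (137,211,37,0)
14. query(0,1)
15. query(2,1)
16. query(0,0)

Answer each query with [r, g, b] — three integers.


at x=0,y=1 over L1,L2,L3:
L1 α=6/7: [726/7, 450/7, 84]
L2 α=4/7: [4810/49, 6026/49, 1084/7]
L3 α=3/7: [53050/343, 54974/343, 6772/49]
→ [155, 160, 138]

at x=1,y=0 over L1,L2,L3,L4:
after L1 α=1/2: [97/2, 237/2, 41/2]
after L2 α=2/3: [505/6, 183/2, 365/6]
after L3 α=1/3: [577/9, 365/3, 584/9]
after L4 α=1/4: [163/3, 133, 1307/12]
= [54, 133, 109]

(3,1) stack=L1,L2,L3,L4,L5; from [0,0,0]:
L1 α=1/3: [34, 60, 32]
L2 α=2/5: [422/5, 538/5, 432/5]
L3 α=1/4: [913/10, 2699/20, 1511/20]
L4 α=1/3: [1963/15, 1343/10, 2911/30]
L5 α=2/5: [2603/25, 4289/50, 6731/50]
rounded: [104, 86, 135]

at x=3,y=0 over L1,L2,L3,L4,L5,L6:
+L1 (α=0) → [0, 0, 0]
+L2 (α=1/2) → [221/2, 69, 53]
+L3 (α=1/2) → [705/4, 165/2, 119/2]
+L4 (α=0) → [705/4, 165/2, 119/2]
+L5 (α=4/5) → [3121/20, 317/10, 1039/10]
+L6 (α=5/8) → [14563/160, 5201/80, 14167/80]
= [91, 65, 177]

at x=3,y=0 over L1,L2,L3,L4,L5:
+L1 (α=0) → [0, 0, 0]
+L2 (α=1/2) → [221/2, 69, 53]
+L3 (α=1/2) → [705/4, 165/2, 119/2]
+L4 (α=0) → [705/4, 165/2, 119/2]
+L5 (α=4/5) → [3121/20, 317/10, 1039/10]
= [156, 32, 104]

query (0,1) [L1,L2,L3,L4,L5,L7] — begin 0,0,0
after L1 α=6/7: [726/7, 450/7, 84]
after L2 α=4/7: [4810/49, 6026/49, 1084/7]
after L3 α=3/7: [53050/343, 54974/343, 6772/49]
after L4 α=1/4: [53336/343, 246213/1372, 22031/196]
after L5 α=1/2: [83177/686, 338137/2744, 68679/392]
after L7 α=4/5: [56149/686, 1655257/13720, 286631/1960]
rounded: [82, 121, 146]

query (2,1) [L1,L2,L3,L4,L5,L7] — begin 0,0,0
L1 α=1/3: [149/3, 74/3, 24]
L2 α=5/7: [793/21, 319/3, 1028/7]
L3 α=1/2: [1436/21, 1051/6, 955/7]
L4 α=1/4: [1243/14, 1161/8, 4139/28]
L5 α=1: [110, 228, 172]
L7 α=2/5: [504/5, 1116/5, 654/5]
= [101, 223, 131]

(0,0) stack=L1,L2,L3,L4,L5,L7; from [0,0,0]:
after L1 α=1/2: [9, 175/2, 52]
after L2 α=5/6: [799/6, 1895/12, 526/3]
after L3 α=5/8: [1169/16, 2675/32, 893/4]
after L4 α=0: [1169/16, 2675/32, 893/4]
after L5 α=1/3: [907/8, 3475/48, 309/2]
after L7 α=1/8: [6589/64, 28549/384, 2553/16]
→ [103, 74, 160]


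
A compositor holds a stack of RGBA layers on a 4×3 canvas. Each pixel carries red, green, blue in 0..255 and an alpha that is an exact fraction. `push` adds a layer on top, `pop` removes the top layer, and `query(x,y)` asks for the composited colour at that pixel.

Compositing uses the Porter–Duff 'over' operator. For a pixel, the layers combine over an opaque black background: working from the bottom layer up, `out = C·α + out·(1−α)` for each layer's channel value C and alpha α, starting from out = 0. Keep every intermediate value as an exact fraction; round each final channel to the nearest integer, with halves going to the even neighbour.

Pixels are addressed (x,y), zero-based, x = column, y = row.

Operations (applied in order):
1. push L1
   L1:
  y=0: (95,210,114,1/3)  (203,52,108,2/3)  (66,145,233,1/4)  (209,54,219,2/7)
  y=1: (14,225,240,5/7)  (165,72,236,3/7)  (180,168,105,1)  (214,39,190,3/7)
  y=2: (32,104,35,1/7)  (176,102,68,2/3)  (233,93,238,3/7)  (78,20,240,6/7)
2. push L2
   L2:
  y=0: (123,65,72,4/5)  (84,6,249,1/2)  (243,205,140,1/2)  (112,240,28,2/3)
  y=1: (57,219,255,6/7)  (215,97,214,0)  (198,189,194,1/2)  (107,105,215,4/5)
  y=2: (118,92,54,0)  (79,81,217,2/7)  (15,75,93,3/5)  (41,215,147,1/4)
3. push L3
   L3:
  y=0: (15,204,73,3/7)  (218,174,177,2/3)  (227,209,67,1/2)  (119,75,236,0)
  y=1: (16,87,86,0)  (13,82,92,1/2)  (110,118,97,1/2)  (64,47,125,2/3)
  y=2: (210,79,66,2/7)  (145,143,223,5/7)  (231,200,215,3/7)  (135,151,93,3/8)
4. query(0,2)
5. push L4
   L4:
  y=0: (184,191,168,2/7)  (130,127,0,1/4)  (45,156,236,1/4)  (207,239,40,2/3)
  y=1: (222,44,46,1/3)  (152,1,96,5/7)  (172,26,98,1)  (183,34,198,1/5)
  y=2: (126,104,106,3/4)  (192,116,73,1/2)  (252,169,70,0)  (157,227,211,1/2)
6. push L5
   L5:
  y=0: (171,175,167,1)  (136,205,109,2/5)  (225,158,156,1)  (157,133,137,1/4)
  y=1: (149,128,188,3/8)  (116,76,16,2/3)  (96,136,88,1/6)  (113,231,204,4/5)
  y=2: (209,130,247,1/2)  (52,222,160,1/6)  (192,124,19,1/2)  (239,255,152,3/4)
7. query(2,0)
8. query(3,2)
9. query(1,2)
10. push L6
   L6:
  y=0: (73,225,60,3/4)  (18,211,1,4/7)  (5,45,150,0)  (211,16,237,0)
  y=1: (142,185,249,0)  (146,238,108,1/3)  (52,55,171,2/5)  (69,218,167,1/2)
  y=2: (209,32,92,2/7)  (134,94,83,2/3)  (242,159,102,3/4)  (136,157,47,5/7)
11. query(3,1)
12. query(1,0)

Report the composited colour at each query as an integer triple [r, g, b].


query (0,2) [L1,L2,L3] — begin 0,0,0
after L1 α=1/7: [32/7, 104/7, 5]
after L2 α=0: [32/7, 104/7, 5]
after L3 α=2/7: [3100/49, 1626/49, 157/7]
rounded: [63, 33, 22]

at x=2,y=0 over L1,L2,L3,L4,L5:
after L1 α=1/4: [33/2, 145/4, 233/4]
after L2 α=1/2: [519/4, 965/8, 793/8]
after L3 α=1/2: [1427/8, 2637/16, 1329/16]
after L4 α=1/4: [4641/32, 10407/64, 7763/64]
after L5 α=1: [225, 158, 156]
= [225, 158, 156]

(3,2) stack=L1,L2,L3,L4,L5; from [0,0,0]:
after L1 α=6/7: [468/7, 120/7, 1440/7]
after L2 α=1/4: [1691/28, 1865/28, 5349/28]
after L3 α=3/8: [19795/224, 22009/224, 34557/224]
after L4 α=1/2: [54963/448, 72857/448, 81821/448]
after L5 α=3/4: [376179/1792, 415577/1792, 286109/1792]
rounded: [210, 232, 160]

(1,2) stack=L1,L2,L3,L4,L5; from [0,0,0]:
L1 α=2/3: [352/3, 68, 136/3]
L2 α=2/7: [2234/21, 502/7, 1982/21]
L3 α=5/7: [19693/147, 6009/49, 27379/147]
L4 α=1/2: [47917/294, 11693/98, 19055/147]
L5 α=1/6: [254873/1764, 80221/588, 118795/882]
rounded: [144, 136, 135]

(3,1) stack=L1,L2,L3,L4,L5,L6; from [0,0,0]:
L1 α=3/7: [642/7, 117/7, 570/7]
L2 α=4/5: [3638/35, 3057/35, 1318/7]
L3 α=2/3: [2706/35, 6347/105, 3068/21]
L4 α=1/5: [17229/175, 28958/525, 3286/21]
L5 α=4/5: [96329/875, 514058/2625, 20422/105]
L6 α=1/2: [78352/875, 543154/2625, 37957/210]
= [90, 207, 181]

at x=1,y=0 over L1,L2,L3,L4,L5,L6:
L1 α=2/3: [406/3, 104/3, 72]
L2 α=1/2: [329/3, 61/3, 321/2]
L3 α=2/3: [1637/9, 1105/9, 343/2]
L4 α=1/4: [2027/12, 743/6, 1029/8]
L5 α=2/5: [623/4, 1563/10, 4831/40]
L6 α=4/7: [2157/28, 13129/70, 14653/280]
= [77, 188, 52]


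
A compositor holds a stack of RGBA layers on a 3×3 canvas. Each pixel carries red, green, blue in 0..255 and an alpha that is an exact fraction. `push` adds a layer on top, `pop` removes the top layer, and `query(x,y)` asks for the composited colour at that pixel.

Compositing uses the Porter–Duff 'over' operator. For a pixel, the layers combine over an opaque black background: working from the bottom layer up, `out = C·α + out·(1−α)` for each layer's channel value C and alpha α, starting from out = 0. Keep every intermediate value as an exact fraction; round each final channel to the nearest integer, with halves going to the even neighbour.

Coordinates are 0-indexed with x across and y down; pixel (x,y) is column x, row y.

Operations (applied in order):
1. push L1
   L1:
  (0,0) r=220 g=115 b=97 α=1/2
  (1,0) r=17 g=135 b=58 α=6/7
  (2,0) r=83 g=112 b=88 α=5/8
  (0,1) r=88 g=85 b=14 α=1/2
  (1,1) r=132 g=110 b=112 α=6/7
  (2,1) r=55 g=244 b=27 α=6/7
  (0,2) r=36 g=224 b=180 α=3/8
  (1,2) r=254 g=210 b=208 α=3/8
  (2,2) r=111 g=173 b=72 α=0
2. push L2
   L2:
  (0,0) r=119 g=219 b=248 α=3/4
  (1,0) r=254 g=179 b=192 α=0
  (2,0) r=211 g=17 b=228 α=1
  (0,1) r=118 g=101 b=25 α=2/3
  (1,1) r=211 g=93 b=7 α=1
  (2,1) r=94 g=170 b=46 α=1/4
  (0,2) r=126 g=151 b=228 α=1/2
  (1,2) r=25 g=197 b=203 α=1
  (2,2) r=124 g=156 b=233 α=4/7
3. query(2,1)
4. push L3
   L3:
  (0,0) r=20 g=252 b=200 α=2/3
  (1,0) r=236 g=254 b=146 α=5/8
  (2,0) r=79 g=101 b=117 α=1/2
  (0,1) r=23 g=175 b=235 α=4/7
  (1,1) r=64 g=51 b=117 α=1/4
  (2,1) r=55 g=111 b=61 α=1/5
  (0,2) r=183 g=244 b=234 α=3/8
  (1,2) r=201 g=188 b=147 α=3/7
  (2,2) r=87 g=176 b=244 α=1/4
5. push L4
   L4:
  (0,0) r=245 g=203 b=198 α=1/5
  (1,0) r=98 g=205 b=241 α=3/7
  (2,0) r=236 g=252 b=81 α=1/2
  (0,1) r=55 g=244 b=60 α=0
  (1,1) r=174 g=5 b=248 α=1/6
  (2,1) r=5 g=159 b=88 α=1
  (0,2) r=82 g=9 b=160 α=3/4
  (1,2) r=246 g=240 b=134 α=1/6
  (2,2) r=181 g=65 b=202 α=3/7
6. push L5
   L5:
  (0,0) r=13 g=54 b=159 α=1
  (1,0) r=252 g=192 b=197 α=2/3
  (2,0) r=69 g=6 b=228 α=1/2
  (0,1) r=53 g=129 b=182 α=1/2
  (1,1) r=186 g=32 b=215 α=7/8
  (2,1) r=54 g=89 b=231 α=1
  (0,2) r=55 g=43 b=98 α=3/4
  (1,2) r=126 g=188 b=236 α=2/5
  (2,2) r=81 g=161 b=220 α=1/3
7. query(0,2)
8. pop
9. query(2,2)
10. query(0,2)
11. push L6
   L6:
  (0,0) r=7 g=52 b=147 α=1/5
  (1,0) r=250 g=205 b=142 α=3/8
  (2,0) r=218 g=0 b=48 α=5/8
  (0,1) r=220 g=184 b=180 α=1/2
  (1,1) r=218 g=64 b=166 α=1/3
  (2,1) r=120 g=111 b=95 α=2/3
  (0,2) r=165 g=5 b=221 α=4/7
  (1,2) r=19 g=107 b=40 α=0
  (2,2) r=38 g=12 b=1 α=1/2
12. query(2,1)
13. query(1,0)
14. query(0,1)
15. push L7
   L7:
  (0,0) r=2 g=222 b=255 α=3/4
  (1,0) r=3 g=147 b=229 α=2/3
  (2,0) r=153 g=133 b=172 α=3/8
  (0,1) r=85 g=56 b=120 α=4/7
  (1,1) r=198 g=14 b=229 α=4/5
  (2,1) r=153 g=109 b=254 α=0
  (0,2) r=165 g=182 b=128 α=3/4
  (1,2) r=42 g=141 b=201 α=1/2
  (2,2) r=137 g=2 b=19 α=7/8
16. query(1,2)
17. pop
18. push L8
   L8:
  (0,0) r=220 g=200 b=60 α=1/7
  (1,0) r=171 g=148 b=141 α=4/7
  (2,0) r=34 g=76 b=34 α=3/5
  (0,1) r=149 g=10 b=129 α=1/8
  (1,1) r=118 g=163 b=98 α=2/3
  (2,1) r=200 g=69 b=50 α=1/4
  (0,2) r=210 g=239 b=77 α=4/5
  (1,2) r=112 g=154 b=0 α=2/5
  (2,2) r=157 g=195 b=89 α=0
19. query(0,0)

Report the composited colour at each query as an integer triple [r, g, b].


query (2,1) [L1,L2] — begin 0,0,0
+L1 (α=6/7) → [330/7, 1464/7, 162/7]
+L2 (α=1/4) → [412/7, 2791/14, 202/7]
= [59, 199, 29]

query (0,2) [L1,L2,L3,L4,L5] — begin 0,0,0
+L1 (α=3/8) → [27/2, 84, 135/2]
+L2 (α=1/2) → [279/4, 235/2, 591/4]
+L3 (α=3/8) → [3591/32, 2639/16, 5763/32]
+L4 (α=3/4) → [11463/128, 3071/64, 21123/128]
+L5 (α=3/4) → [32583/512, 11327/256, 58755/512]
= [64, 44, 115]

at x=2,y=2 over L1,L2,L3,L4:
+L1 (α=0) → [0, 0, 0]
+L2 (α=4/7) → [496/7, 624/7, 932/7]
+L3 (α=1/4) → [2097/28, 776/7, 1126/7]
+L4 (α=3/7) → [5898/49, 4469/49, 8746/49]
→ [120, 91, 178]

query (0,2) [L1,L2,L3,L4] — begin 0,0,0
L1 α=3/8: [27/2, 84, 135/2]
L2 α=1/2: [279/4, 235/2, 591/4]
L3 α=3/8: [3591/32, 2639/16, 5763/32]
L4 α=3/4: [11463/128, 3071/64, 21123/128]
= [90, 48, 165]

(2,1) stack=L1,L2,L3,L4,L6; from [0,0,0]:
+L1 (α=6/7) → [330/7, 1464/7, 162/7]
+L2 (α=1/4) → [412/7, 2791/14, 202/7]
+L3 (α=1/5) → [2033/35, 6359/35, 247/7]
+L4 (α=1) → [5, 159, 88]
+L6 (α=2/3) → [245/3, 127, 278/3]
= [82, 127, 93]

at x=1,y=0 over L1,L2,L3,L4,L6:
+L1 (α=6/7) → [102/7, 810/7, 348/7]
+L2 (α=0) → [102/7, 810/7, 348/7]
+L3 (α=5/8) → [4283/28, 1415/7, 3077/28]
+L4 (α=3/7) → [6341/49, 9965/49, 8138/49]
+L6 (α=3/8) → [68455/392, 9995/49, 15391/98]
→ [175, 204, 157]

(0,1) stack=L1,L2,L3,L4,L6; from [0,0,0]:
L1 α=1/2: [44, 85/2, 7]
L2 α=2/3: [280/3, 163/2, 19]
L3 α=4/7: [372/7, 1889/14, 997/7]
L4 α=0: [372/7, 1889/14, 997/7]
L6 α=1/2: [956/7, 4465/28, 2257/14]
rounded: [137, 159, 161]

(1,2) stack=L1,L2,L3,L4,L6,L7; from [0,0,0]:
after L1 α=3/8: [381/4, 315/4, 78]
after L2 α=1: [25, 197, 203]
after L3 α=3/7: [703/7, 1352/7, 179]
after L4 α=1/6: [5237/42, 4220/21, 343/2]
after L6 α=0: [5237/42, 4220/21, 343/2]
after L7 α=1/2: [7001/84, 7181/42, 745/4]
rounded: [83, 171, 186]

query (0,0) [L1,L2,L3,L4,L6,L8] — begin 0,0,0
+L1 (α=1/2) → [110, 115/2, 97/2]
+L2 (α=3/4) → [467/4, 1429/8, 1585/8]
+L3 (α=2/3) → [209/4, 5461/24, 1595/8]
+L4 (α=1/5) → [454/5, 6679/30, 1991/10]
+L6 (α=1/5) → [1851/25, 14138/75, 4717/25]
+L8 (α=1/7) → [16606/175, 33276/175, 29802/175]
= [95, 190, 170]


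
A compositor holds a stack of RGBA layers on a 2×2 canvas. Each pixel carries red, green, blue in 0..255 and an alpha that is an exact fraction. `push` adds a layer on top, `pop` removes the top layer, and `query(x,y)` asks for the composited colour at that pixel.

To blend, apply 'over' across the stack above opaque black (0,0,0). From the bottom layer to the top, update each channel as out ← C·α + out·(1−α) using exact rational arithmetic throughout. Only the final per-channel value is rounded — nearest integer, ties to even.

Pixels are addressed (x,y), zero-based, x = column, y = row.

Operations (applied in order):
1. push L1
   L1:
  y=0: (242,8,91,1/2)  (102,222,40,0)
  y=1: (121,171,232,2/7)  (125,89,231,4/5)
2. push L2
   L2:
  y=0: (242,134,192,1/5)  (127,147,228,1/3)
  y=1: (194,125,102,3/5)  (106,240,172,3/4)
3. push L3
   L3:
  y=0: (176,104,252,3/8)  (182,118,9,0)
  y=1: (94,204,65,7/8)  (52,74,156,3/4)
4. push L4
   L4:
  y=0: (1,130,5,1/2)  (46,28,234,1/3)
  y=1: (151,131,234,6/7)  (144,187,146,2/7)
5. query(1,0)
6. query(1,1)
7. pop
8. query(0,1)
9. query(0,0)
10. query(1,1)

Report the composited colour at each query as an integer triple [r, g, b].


(1,0) stack=L1,L2,L3,L4; from [0,0,0]:
after L1 α=0: [0, 0, 0]
after L2 α=1/3: [127/3, 49, 76]
after L3 α=0: [127/3, 49, 76]
after L4 α=1/3: [392/9, 42, 386/3]
rounded: [44, 42, 129]

(1,1) stack=L1,L2,L3,L4; from [0,0,0]:
after L1 α=4/5: [100, 356/5, 924/5]
after L2 α=3/4: [209/2, 989/5, 876/5]
after L3 α=3/4: [521/8, 2099/20, 804/5]
after L4 α=2/7: [4909/56, 3595/28, 1096/7]
→ [88, 128, 157]

(0,1) stack=L1,L2,L3; from [0,0,0]:
after L1 α=2/7: [242/7, 342/7, 464/7]
after L2 α=3/5: [4558/35, 3309/35, 614/7]
after L3 α=7/8: [6897/70, 53289/280, 3799/56]
→ [99, 190, 68]

query (0,0) [L1,L2,L3] — begin 0,0,0
+L1 (α=1/2) → [121, 4, 91/2]
+L2 (α=1/5) → [726/5, 30, 374/5]
+L3 (α=3/8) → [627/4, 231/4, 565/4]
→ [157, 58, 141]

at x=1,y=1 over L1,L2,L3:
+L1 (α=4/5) → [100, 356/5, 924/5]
+L2 (α=3/4) → [209/2, 989/5, 876/5]
+L3 (α=3/4) → [521/8, 2099/20, 804/5]
rounded: [65, 105, 161]


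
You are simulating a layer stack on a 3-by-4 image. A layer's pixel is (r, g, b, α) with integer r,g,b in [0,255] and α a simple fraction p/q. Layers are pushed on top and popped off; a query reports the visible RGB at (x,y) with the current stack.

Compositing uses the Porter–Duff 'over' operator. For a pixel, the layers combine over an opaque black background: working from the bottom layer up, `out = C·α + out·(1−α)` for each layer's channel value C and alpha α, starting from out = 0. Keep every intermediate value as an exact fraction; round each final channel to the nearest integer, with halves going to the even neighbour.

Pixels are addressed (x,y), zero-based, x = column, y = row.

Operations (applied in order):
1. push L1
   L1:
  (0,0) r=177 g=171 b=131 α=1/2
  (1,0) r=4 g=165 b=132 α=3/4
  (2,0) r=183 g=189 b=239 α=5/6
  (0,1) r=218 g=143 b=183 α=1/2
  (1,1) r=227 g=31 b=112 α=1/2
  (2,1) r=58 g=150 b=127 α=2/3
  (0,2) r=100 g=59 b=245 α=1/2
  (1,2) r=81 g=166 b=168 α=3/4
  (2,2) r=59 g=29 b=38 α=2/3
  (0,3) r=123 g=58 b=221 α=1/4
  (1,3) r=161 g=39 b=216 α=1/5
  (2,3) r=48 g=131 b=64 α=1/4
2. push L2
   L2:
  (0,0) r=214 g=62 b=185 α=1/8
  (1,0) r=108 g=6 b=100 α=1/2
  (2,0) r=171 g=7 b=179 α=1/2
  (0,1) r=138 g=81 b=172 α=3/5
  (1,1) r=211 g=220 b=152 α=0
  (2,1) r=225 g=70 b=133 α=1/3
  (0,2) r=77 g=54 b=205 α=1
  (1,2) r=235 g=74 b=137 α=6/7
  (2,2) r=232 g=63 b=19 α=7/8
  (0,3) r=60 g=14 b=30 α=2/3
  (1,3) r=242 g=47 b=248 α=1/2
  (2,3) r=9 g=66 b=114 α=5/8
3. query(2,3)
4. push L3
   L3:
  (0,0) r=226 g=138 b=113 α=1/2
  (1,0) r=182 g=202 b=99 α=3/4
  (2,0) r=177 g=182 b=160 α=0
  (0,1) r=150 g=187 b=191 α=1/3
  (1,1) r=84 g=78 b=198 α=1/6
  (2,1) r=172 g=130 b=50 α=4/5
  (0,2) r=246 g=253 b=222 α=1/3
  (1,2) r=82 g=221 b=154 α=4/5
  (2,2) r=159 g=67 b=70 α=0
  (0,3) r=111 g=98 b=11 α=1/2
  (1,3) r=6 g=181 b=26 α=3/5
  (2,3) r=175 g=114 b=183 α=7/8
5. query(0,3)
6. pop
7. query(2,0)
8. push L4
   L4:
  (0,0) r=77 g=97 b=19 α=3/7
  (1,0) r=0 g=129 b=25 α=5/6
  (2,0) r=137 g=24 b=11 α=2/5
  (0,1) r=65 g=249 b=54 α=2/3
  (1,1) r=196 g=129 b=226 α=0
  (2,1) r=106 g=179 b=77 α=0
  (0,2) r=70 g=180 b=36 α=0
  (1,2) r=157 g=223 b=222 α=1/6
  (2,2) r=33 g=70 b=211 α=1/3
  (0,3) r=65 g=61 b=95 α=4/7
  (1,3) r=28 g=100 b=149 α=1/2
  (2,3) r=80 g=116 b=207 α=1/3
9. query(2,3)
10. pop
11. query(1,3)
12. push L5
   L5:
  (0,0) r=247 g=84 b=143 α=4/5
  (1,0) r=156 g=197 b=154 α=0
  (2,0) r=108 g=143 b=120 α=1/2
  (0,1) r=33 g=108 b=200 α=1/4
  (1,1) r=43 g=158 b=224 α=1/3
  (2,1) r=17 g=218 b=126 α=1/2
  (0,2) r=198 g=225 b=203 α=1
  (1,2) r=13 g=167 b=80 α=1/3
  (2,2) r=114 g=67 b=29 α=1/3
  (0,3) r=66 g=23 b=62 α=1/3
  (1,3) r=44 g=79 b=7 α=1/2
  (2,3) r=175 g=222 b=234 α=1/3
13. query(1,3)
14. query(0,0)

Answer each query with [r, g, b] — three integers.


query (2,3) [L1,L2] — begin 0,0,0
after L1 α=1/4: [12, 131/4, 16]
after L2 α=5/8: [81/8, 1713/32, 309/4]
rounded: [10, 54, 77]

query (0,3) [L1,L2,L3] — begin 0,0,0
+L1 (α=1/4) → [123/4, 29/2, 221/4]
+L2 (α=2/3) → [201/4, 85/6, 461/12]
+L3 (α=1/2) → [645/8, 673/12, 593/24]
→ [81, 56, 25]

at x=2,y=0 over L1,L2:
+L1 (α=5/6) → [305/2, 315/2, 1195/6]
+L2 (α=1/2) → [647/4, 329/4, 2269/12]
→ [162, 82, 189]

(2,3) stack=L1,L2,L4; from [0,0,0]:
after L1 α=1/4: [12, 131/4, 16]
after L2 α=5/8: [81/8, 1713/32, 309/4]
after L4 α=1/3: [401/12, 3569/48, 241/2]
rounded: [33, 74, 120]

at x=1,y=3 over L1,L2:
after L1 α=1/5: [161/5, 39/5, 216/5]
after L2 α=1/2: [1371/10, 137/5, 728/5]
→ [137, 27, 146]

(1,3) stack=L1,L2,L5; from [0,0,0]:
after L1 α=1/5: [161/5, 39/5, 216/5]
after L2 α=1/2: [1371/10, 137/5, 728/5]
after L5 α=1/2: [1811/20, 266/5, 763/10]
= [91, 53, 76]

(0,0) stack=L1,L2,L5; from [0,0,0]:
L1 α=1/2: [177/2, 171/2, 131/2]
L2 α=1/8: [1667/16, 1321/16, 1287/16]
L5 α=4/5: [3495/16, 6697/80, 10439/80]
→ [218, 84, 130]


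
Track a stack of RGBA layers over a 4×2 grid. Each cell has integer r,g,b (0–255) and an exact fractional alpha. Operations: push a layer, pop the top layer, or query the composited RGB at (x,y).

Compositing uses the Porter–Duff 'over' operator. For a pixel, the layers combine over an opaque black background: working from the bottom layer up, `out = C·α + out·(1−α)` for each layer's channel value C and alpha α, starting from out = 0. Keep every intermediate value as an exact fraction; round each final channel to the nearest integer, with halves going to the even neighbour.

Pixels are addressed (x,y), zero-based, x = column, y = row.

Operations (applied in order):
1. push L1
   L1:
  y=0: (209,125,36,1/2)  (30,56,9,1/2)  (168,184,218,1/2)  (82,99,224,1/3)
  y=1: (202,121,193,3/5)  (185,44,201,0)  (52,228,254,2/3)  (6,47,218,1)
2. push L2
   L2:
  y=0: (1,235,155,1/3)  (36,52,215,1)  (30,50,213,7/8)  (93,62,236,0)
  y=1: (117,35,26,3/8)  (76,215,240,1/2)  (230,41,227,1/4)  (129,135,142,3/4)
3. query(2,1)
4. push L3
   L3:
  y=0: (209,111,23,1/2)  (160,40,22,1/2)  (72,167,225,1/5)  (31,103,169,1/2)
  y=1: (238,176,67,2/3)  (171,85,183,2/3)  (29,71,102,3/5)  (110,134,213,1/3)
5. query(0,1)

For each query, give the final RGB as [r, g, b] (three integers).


(2,1) stack=L1,L2; from [0,0,0]:
after L1 α=2/3: [104/3, 152, 508/3]
after L2 α=1/4: [167/2, 497/4, 735/4]
→ [84, 124, 184]

at x=0,y=1 over L1,L2,L3:
L1 α=3/5: [606/5, 363/5, 579/5]
L2 α=3/8: [957/8, 117/2, 657/8]
L3 α=2/3: [4765/24, 821/6, 1729/24]
= [199, 137, 72]


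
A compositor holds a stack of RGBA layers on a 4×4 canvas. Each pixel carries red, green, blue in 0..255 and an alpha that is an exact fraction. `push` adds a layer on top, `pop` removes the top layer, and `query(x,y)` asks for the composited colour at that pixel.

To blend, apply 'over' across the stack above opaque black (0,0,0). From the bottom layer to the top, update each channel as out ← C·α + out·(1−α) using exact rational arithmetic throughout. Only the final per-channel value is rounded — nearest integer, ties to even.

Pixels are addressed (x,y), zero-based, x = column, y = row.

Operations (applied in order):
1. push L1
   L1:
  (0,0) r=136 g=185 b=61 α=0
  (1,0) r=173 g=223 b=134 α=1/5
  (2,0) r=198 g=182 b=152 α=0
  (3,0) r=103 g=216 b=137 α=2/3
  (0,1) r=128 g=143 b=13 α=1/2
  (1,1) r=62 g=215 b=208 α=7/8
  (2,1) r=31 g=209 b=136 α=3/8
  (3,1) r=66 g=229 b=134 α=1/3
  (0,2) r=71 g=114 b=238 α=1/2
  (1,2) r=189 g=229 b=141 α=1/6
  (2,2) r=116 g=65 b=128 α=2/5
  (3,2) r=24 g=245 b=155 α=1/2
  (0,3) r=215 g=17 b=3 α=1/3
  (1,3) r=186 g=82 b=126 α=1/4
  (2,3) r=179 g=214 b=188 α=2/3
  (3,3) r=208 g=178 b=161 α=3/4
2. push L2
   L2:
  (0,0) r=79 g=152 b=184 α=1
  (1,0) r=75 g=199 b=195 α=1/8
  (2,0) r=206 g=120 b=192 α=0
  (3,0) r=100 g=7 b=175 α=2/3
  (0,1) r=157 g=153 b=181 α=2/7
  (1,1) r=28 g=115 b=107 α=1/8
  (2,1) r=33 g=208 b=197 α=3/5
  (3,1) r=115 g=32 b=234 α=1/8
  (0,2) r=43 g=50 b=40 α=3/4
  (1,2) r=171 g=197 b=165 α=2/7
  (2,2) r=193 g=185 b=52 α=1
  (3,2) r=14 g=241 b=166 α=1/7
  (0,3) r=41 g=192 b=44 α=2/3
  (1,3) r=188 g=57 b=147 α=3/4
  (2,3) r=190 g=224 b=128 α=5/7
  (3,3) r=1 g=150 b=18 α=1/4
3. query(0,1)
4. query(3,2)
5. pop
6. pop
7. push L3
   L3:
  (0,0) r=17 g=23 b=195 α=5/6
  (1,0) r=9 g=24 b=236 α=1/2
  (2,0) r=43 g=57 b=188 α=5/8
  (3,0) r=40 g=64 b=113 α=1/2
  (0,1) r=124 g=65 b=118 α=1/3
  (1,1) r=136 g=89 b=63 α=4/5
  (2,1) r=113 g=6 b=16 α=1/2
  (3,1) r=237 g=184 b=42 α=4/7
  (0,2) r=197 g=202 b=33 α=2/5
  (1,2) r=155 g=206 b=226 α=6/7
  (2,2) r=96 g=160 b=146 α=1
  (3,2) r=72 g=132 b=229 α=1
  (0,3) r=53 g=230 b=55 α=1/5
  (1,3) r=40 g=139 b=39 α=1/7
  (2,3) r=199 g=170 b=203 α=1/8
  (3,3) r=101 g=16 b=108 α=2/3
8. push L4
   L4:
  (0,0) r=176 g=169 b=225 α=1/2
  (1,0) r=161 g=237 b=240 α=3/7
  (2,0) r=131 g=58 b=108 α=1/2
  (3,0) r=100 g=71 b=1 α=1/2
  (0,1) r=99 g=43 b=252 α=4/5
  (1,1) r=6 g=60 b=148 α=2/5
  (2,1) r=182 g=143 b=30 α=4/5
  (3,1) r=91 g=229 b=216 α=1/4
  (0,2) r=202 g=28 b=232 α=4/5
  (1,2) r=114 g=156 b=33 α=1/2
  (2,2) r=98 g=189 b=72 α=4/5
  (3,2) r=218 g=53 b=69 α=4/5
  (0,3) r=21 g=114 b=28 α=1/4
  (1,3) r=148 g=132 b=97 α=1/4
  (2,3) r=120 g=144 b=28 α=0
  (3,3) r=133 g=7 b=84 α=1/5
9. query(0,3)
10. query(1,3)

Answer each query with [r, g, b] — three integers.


query (0,1) [L1,L2] — begin 0,0,0
+L1 (α=1/2) → [64, 143/2, 13/2]
+L2 (α=2/7) → [634/7, 1327/14, 789/14]
rounded: [91, 95, 56]

(3,2) stack=L1,L2; from [0,0,0]:
+L1 (α=1/2) → [12, 245/2, 155/2]
+L2 (α=1/7) → [86/7, 976/7, 631/7]
= [12, 139, 90]

query (0,3) [L3,L4] — begin 0,0,0
L3 α=1/5: [53/5, 46, 11]
L4 α=1/4: [66/5, 63, 61/4]
rounded: [13, 63, 15]

at x=1,y=3 over L3,L4:
after L3 α=1/7: [40/7, 139/7, 39/7]
after L4 α=1/4: [289/7, 1341/28, 199/7]
rounded: [41, 48, 28]
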